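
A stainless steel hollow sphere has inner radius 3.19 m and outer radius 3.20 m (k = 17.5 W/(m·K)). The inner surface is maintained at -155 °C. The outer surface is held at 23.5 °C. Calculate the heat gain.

Q = 4πk·ΔT/(1/r₁ − 1/r₂) = 4π × 17.5 × 178.5 / (1/3.19 − 1/3.20) = 4.01×10^7 W

Q = 40100 kW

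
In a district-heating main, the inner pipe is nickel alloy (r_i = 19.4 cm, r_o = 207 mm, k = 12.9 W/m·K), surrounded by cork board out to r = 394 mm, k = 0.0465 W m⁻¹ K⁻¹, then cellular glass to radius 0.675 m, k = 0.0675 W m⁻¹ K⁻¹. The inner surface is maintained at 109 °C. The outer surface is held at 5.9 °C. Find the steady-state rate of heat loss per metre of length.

Q' = 29.7 W/m

Resistance network (inner→outer):
  R'_nickel alloy = ln(0.207/0.194)/(2πk) = 0.06486/(2π·12.9) = 8.002×10^-4 m·K/W
  R'_cork board = ln(0.394/0.207)/(2πk) = 0.6436/(2π·0.0465) = 2.203 m·K/W
  R'_cellular glass = ln(0.675/0.394)/(2πk) = 0.5384/(2π·0.0675) = 1.269 m·K/W
ΣR = 8.002×10^-4 + 2.203 + 1.269 = 3.473 m·K/W
Q' = ΔT/ΣR = (109 °C − 5.9 °C)/3.473 = 29.7 W/m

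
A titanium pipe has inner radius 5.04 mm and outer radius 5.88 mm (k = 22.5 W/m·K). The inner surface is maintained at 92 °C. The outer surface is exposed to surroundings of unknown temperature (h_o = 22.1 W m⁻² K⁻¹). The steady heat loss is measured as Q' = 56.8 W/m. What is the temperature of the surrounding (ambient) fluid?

Series resistances:
  R'_titanium = ln(0.00588/0.00504)/(2πk) = 0.1542/(2π·22.5) = 0.001090 m·K/W
  R'_conv,out = 1/(2πr h) = 1/(2π·0.00588·22.1) = 1.225 m·K/W
ΣR = 1.226 m·K/W
ΔT = Q'·ΣR = 56.8 × 1.226 = 69.64 K
Heat flows outward, so T_out = T_in − ΔT = 92 − 69.64 = 22.4 °C

T_out = 22.4 °C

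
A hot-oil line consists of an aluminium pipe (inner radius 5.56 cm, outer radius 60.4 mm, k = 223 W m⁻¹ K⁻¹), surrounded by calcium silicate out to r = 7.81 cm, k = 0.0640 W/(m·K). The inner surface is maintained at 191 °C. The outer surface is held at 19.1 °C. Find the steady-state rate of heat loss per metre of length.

Series thermal resistances, inner to outer:
  R'_aluminium = ln(0.0604/0.0556)/(2πk) = 0.08281/(2π·223) = 5.910×10^-5 m·K/W
  R'_calcium silicate = ln(0.0781/0.0604)/(2πk) = 0.2570/(2π·0.0640) = 0.6391 m·K/W
ΣR = 5.910×10^-5 + 0.6391 = 0.6392 m·K/W
Q' = ΔT/ΣR = (191 °C − 19.1 °C)/0.6392 = 269 W/m

Q' = 269 W/m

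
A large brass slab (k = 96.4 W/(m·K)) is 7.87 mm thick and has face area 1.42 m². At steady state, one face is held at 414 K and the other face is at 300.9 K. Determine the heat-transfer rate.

Q = kA·ΔT/L = 96.4 × 1.42 × |414 K − 300.9 K| / 0.00787 = 1.97×10^6 W

Q = 1.97×10^6 W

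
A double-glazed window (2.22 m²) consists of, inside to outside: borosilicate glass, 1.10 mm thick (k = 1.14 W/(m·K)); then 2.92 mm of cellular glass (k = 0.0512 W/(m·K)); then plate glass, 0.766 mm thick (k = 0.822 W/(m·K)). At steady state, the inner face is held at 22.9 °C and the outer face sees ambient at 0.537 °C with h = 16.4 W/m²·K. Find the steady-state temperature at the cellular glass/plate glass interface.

Treat each layer as a resistance in series:
  R_borosilicate glass = L/(kA) = 0.00110/(1.14·2.22) = 4.346×10^-4 K/W
  R_cellular glass = L/(kA) = 0.00292/(0.0512·2.22) = 0.02569 K/W
  R_plate glass = L/(kA) = 7.66×10^-4/(0.822·2.22) = 4.198×10^-4 K/W
  R_conv,out = 1/(hA) = 1/(16.4·2.22) = 0.02747 K/W
ΣR = 4.346×10^-4 + 0.02569 + 4.198×10^-4 + 0.02747 = 0.05401 K/W
Q = ΔT/ΣR = (22.9 °C − 0.537 °C)/0.05401 = 414.1 W
From the inner boundary to the cellular glass/plate glass interface, ΣR_partial = 0.02612 K/W.
T_interface = T_in − Q·ΣR_partial = 22.9 °C − (414.1)(0.02612) = 12.1 °C

T = 12.1 °C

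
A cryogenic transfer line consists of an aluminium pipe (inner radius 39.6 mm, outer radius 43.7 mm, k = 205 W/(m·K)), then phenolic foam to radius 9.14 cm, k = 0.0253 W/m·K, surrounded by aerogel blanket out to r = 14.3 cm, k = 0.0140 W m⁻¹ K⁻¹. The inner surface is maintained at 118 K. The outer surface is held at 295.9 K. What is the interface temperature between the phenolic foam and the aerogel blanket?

T = 202.9 K

Treat each layer as a resistance in series:
  R'_aluminium = ln(0.0437/0.0396)/(2πk) = 0.09852/(2π·205) = 7.649×10^-5 m·K/W
  R'_phenolic foam = ln(0.0914/0.0437)/(2πk) = 0.7379/(2π·0.0253) = 4.642 m·K/W
  R'_aerogel blanket = ln(0.143/0.0914)/(2πk) = 0.4476/(2π·0.0140) = 5.088 m·K/W
ΣR = 7.649×10^-5 + 4.642 + 5.088 = 9.730 m·K/W
Q' = ΔT/ΣR = (118 K − 295.9 K)/9.730 = -18.28 W/m
From the inner boundary to the phenolic foam/aerogel blanket interface, ΣR_partial = 4.642 m·K/W.
T_interface = T_in − Q'·ΣR_partial = 118 K − (-18.28)(4.642) = 202.9 K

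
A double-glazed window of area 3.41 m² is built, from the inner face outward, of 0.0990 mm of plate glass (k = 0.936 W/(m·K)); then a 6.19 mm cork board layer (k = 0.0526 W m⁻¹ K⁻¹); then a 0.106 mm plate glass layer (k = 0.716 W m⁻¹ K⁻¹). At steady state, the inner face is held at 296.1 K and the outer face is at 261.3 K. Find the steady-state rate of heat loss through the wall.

Q = 1010 W

Resistance network (inner→outer):
  R_plate glass = L/(kA) = 9.90×10^-5/(0.936·3.41) = 3.102×10^-5 K/W
  R_cork board = L/(kA) = 0.00619/(0.0526·3.41) = 0.03451 K/W
  R_plate glass = L/(kA) = 1.06×10^-4/(0.716·3.41) = 4.341×10^-5 K/W
ΣR = 3.102×10^-5 + 0.03451 + 4.341×10^-5 = 0.03458 K/W
Q = ΔT/ΣR = (296.1 K − 261.3 K)/0.03458 = 1010 W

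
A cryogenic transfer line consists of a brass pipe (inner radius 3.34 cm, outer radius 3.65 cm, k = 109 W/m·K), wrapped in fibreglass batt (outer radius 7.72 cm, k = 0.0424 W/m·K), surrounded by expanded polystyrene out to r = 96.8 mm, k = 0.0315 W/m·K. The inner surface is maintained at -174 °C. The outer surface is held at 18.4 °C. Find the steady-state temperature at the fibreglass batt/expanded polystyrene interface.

Series thermal resistances, inner to outer:
  R'_brass = ln(0.0365/0.0334)/(2πk) = 0.08876/(2π·109) = 1.296×10^-4 m·K/W
  R'_fibreglass batt = ln(0.0772/0.0365)/(2πk) = 0.7491/(2π·0.0424) = 2.812 m·K/W
  R'_expanded polystyrene = ln(0.0968/0.0772)/(2πk) = 0.2262/(2π·0.0315) = 1.143 m·K/W
ΣR = 1.296×10^-4 + 2.812 + 1.143 = 3.955 m·K/W
Q' = ΔT/ΣR = (-174 °C − 18.4 °C)/3.955 = -48.65 W/m
From the inner boundary to the fibreglass batt/expanded polystyrene interface, ΣR_partial = 2.812 m·K/W.
T_interface = T_in − Q'·ΣR_partial = -174 °C − (-48.65)(2.812) = -37.2 °C

T = -37.2 °C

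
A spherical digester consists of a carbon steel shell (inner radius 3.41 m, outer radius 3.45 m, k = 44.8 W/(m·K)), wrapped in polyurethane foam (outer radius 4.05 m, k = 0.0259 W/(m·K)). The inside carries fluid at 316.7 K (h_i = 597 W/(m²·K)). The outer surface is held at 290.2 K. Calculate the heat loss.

Q = 201 W

Resistance network (inner→outer):
  R_conv,in = 1/(4πr²h) = 1/(4π·3.41²·597) = 1.146×10^-5 K/W
  R_carbon steel = (1/3.41 − 1/3.45)/(4πk) = 0.003400/(4π·44.8) = 6.039×10^-6 K/W
  R_polyurethane foam = (1/3.45 − 1/4.05)/(4πk) = 0.04294/(4π·0.0259) = 0.1319 K/W
ΣR = 1.146×10^-5 + 6.039×10^-6 + 0.1319 = 0.1319 K/W
Q = ΔT/ΣR = (316.7 K − 290.2 K)/0.1319 = 201 W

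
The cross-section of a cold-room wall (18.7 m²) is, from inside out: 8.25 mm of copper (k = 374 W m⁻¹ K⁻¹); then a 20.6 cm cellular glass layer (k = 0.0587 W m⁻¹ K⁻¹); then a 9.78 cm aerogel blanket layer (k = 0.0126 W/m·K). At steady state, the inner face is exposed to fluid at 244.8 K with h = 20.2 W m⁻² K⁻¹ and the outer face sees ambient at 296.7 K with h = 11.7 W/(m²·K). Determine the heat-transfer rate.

Series thermal resistances, inner to outer:
  R_conv,in = 1/(hA) = 1/(20.2·18.7) = 0.002647 K/W
  R_copper = L/(kA) = 0.00825/(374·18.7) = 1.180×10^-6 K/W
  R_cellular glass = L/(kA) = 0.206/(0.0587·18.7) = 0.1877 K/W
  R_aerogel blanket = L/(kA) = 0.0978/(0.0126·18.7) = 0.4151 K/W
  R_conv,out = 1/(hA) = 1/(11.7·18.7) = 0.004571 K/W
ΣR = 0.002647 + 1.180×10^-6 + 0.1877 + 0.4151 + 0.004571 = 0.6100 K/W
Q = ΔT/ΣR = (244.8 K − 296.7 K)/0.6100 = -85.1 W
(Negative Q ⇒ heat flows inward; heat gain = 85.1 W.)

Q = 85.1 W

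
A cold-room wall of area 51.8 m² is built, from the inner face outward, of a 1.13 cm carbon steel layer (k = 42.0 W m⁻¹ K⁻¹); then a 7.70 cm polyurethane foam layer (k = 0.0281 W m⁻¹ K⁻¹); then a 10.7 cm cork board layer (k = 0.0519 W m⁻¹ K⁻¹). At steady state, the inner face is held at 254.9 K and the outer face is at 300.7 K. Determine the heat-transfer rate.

Treat each layer as a resistance in series:
  R_carbon steel = L/(kA) = 0.0113/(42.0·51.8) = 5.194×10^-6 K/W
  R_polyurethane foam = L/(kA) = 0.0770/(0.0281·51.8) = 0.05290 K/W
  R_cork board = L/(kA) = 0.107/(0.0519·51.8) = 0.03980 K/W
ΣR = 5.194×10^-6 + 0.05290 + 0.03980 = 0.09271 K/W
Q = ΔT/ΣR = (254.9 K − 300.7 K)/0.09271 = -494 W
(Negative Q ⇒ heat flows inward; heat gain = 494 W.)

Q = 494 W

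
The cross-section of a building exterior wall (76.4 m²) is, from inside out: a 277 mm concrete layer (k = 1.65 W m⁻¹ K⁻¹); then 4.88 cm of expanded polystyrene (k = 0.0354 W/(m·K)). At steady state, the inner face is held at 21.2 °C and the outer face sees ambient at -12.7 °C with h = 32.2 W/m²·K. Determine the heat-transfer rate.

Q = 1640 W

Resistance network (inner→outer):
  R_concrete = L/(kA) = 0.277/(1.65·76.4) = 0.002197 K/W
  R_expanded polystyrene = L/(kA) = 0.0488/(0.0354·76.4) = 0.01804 K/W
  R_conv,out = 1/(hA) = 1/(32.2·76.4) = 4.065×10^-4 K/W
ΣR = 0.002197 + 0.01804 + 4.065×10^-4 = 0.02064 K/W
Q = ΔT/ΣR = (21.2 °C − -12.7 °C)/0.02064 = 1640 W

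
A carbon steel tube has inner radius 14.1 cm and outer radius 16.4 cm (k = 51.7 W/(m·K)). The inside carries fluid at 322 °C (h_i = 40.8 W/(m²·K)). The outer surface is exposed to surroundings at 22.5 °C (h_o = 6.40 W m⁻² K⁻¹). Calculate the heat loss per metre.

Series thermal resistances, inner to outer:
  R'_conv,in = 1/(2πr h) = 1/(2π·0.141·40.8) = 0.02767 m·K/W
  R'_carbon steel = ln(0.164/0.141)/(2πk) = 0.1511/(2π·51.7) = 4.652×10^-4 m·K/W
  R'_conv,out = 1/(2πr h) = 1/(2π·0.164·6.40) = 0.1516 m·K/W
ΣR = 0.02767 + 4.652×10^-4 + 0.1516 = 0.1797 m·K/W
Q' = ΔT/ΣR = (322 °C − 22.5 °C)/0.1797 = 1670 W/m

Q' = 1670 W/m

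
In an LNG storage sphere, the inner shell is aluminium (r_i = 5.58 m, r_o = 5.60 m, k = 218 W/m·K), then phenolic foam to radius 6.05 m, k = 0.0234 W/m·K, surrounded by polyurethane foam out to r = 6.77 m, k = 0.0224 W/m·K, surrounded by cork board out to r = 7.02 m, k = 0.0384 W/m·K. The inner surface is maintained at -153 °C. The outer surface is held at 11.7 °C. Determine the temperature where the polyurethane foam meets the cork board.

Series thermal resistances, inner to outer:
  R_aluminium = (1/5.58 − 1/5.60)/(4πk) = 6.400×10^-4/(4π·218) = 2.336×10^-7 K/W
  R_phenolic foam = (1/5.60 − 1/6.05)/(4πk) = 0.01328/(4π·0.0234) = 0.04517 K/W
  R_polyurethane foam = (1/6.05 − 1/6.77)/(4πk) = 0.01758/(4π·0.0224) = 0.06245 K/W
  R_cork board = (1/6.77 − 1/7.02)/(4πk) = 0.005260/(4π·0.0384) = 0.01090 K/W
ΣR = 2.336×10^-7 + 0.04517 + 0.06245 + 0.01090 = 0.1185 K/W
Q = ΔT/ΣR = (-153 °C − 11.7 °C)/0.1185 = -1390 W
From the inner boundary to the polyurethane foam/cork board interface, ΣR_partial = 0.1076 K/W.
T_interface = T_in − Q·ΣR_partial = -153 °C − (-1390)(0.1076) = -3.4 °C

T = -3.4 °C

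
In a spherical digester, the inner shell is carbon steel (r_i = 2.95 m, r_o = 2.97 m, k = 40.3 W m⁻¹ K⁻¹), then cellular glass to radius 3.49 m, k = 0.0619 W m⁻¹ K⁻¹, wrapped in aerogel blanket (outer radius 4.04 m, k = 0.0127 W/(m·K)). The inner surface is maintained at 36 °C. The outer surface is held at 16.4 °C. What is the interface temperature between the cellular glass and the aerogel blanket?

T = 31.9 °C

Treat each layer as a resistance in series:
  R_carbon steel = (1/2.95 − 1/2.97)/(4πk) = 0.002283/(4π·40.3) = 4.508×10^-6 K/W
  R_cellular glass = (1/2.97 − 1/3.49)/(4πk) = 0.05017/(4π·0.0619) = 0.06449 K/W
  R_aerogel blanket = (1/3.49 − 1/4.04)/(4πk) = 0.03901/(4π·0.0127) = 0.2444 K/W
ΣR = 4.508×10^-6 + 0.06449 + 0.2444 = 0.3089 K/W
Q = ΔT/ΣR = (36 °C − 16.4 °C)/0.3089 = 63.45 W
From the inner boundary to the cellular glass/aerogel blanket interface, ΣR_partial = 0.06449 K/W.
T_interface = T_in − Q·ΣR_partial = 36 °C − (63.45)(0.06449) = 31.9 °C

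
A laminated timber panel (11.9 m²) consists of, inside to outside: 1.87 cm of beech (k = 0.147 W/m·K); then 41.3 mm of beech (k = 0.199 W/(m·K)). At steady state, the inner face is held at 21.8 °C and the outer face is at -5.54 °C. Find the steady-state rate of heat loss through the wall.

Q = 972 W

Series thermal resistances, inner to outer:
  R_beech = L/(kA) = 0.0187/(0.147·11.9) = 0.01069 K/W
  R_beech = L/(kA) = 0.0413/(0.199·11.9) = 0.01744 K/W
ΣR = 0.01069 + 0.01744 = 0.02813 K/W
Q = ΔT/ΣR = (21.8 °C − -5.54 °C)/0.02813 = 972 W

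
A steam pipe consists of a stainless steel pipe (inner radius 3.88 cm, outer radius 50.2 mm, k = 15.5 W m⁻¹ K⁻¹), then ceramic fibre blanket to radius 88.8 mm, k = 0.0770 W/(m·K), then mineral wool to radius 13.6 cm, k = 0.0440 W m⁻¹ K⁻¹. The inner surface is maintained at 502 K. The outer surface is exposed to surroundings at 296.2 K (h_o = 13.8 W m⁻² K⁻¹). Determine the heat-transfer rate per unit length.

Resistance network (inner→outer):
  R'_stainless steel = ln(0.0502/0.0388)/(2πk) = 0.2576/(2π·15.5) = 0.002645 m·K/W
  R'_ceramic fibre blanket = ln(0.0888/0.0502)/(2πk) = 0.5704/(2π·0.0770) = 1.179 m·K/W
  R'_mineral wool = ln(0.136/0.0888)/(2πk) = 0.4263/(2π·0.0440) = 1.542 m·K/W
  R'_conv,out = 1/(2πr h) = 1/(2π·0.136·13.8) = 0.08480 m·K/W
ΣR = 0.002645 + 1.179 + 1.542 + 0.08480 = 2.808 m·K/W
Q' = ΔT/ΣR = (502 K − 296.2 K)/2.808 = 73.3 W/m

Q' = 73.3 W/m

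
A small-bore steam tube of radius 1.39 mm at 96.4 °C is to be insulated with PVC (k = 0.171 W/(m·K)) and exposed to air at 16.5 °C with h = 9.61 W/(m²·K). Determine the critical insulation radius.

r_cr = 1.78 cm

For a cylinder, r_cr = k_ins/h = 0.171/9.61 = 0.0178 m = 1.78 cm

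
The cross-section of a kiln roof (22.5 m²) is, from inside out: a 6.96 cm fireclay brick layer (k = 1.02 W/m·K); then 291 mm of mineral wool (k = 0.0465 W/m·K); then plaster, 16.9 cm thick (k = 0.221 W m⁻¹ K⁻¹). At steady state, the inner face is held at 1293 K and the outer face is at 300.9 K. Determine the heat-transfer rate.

Q = 3.15 kW

Treat each layer as a resistance in series:
  R_fireclay brick = L/(kA) = 0.0696/(1.02·22.5) = 0.003033 K/W
  R_mineral wool = L/(kA) = 0.291/(0.0465·22.5) = 0.2781 K/W
  R_plaster = L/(kA) = 0.169/(0.221·22.5) = 0.03399 K/W
ΣR = 0.003033 + 0.2781 + 0.03399 = 0.3151 K/W
Q = ΔT/ΣR = (1293 K − 300.9 K)/0.3151 = 3150 W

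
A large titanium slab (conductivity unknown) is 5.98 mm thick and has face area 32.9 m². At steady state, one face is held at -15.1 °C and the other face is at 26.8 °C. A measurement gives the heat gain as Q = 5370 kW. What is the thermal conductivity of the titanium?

ΣR = ΔT/Q = |-15.1 − 26.8|/5.37×10^6 = 7.803×10^-6 K/W
L/(kA) = 7.803×10^-6 ⇒ k = 0.00598/(7.803×10^-6·32.9) = 23.3 W/m·K

k = 23.3 W/m·K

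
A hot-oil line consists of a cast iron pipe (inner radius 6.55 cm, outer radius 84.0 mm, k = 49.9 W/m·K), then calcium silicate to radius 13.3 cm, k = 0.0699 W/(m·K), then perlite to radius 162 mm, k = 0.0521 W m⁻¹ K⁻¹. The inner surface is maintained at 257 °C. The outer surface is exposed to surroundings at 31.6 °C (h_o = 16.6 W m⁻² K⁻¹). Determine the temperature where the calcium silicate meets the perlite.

T = 119 °C

Series thermal resistances, inner to outer:
  R'_cast iron = ln(0.0840/0.0655)/(2πk) = 0.2488/(2π·49.9) = 7.934×10^-4 m·K/W
  R'_calcium silicate = ln(0.133/0.0840)/(2πk) = 0.4595/(2π·0.0699) = 1.046 m·K/W
  R'_perlite = ln(0.162/0.133)/(2πk) = 0.1972/(2π·0.0521) = 0.6026 m·K/W
  R'_conv,out = 1/(2πr h) = 1/(2π·0.162·16.6) = 0.05918 m·K/W
ΣR = 7.934×10^-4 + 1.046 + 0.6026 + 0.05918 = 1.709 m·K/W
Q' = ΔT/ΣR = (257 °C − 31.6 °C)/1.709 = 131.9 W/m
From the inner boundary to the calcium silicate/perlite interface, ΣR_partial = 1.047 m·K/W.
T_interface = T_in − Q'·ΣR_partial = 257 °C − (131.9)(1.047) = 119 °C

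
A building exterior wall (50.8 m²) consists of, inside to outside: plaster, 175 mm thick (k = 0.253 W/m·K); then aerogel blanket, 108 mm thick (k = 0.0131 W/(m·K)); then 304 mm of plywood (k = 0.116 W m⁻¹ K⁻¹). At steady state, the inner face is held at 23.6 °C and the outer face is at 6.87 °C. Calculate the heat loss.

Q = 73.5 W

Treat each layer as a resistance in series:
  R_plaster = L/(kA) = 0.175/(0.253·50.8) = 0.01362 K/W
  R_aerogel blanket = L/(kA) = 0.108/(0.0131·50.8) = 0.1623 K/W
  R_plywood = L/(kA) = 0.304/(0.116·50.8) = 0.05159 K/W
ΣR = 0.01362 + 0.1623 + 0.05159 = 0.2275 K/W
Q = ΔT/ΣR = (23.6 °C − 6.87 °C)/0.2275 = 73.5 W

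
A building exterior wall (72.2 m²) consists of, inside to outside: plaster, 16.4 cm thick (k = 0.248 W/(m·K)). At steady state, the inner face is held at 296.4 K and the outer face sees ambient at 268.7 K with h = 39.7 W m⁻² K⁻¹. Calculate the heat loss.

Series thermal resistances, inner to outer:
  R_plaster = L/(kA) = 0.164/(0.248·72.2) = 0.009159 K/W
  R_conv,out = 1/(hA) = 1/(39.7·72.2) = 3.489×10^-4 K/W
ΣR = 0.009159 + 3.489×10^-4 = 0.009508 K/W
Q = ΔT/ΣR = (296.4 K − 268.7 K)/0.009508 = 2910 W

Q = 2910 W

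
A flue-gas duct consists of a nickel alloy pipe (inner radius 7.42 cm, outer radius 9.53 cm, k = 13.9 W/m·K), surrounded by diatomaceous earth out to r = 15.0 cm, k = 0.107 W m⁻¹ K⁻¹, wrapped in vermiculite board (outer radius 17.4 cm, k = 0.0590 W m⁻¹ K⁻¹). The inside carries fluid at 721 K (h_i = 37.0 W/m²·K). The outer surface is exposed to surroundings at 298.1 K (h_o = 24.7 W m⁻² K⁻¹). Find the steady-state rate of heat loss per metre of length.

Q' = 361 W/m

Series thermal resistances, inner to outer:
  R'_conv,in = 1/(2πr h) = 1/(2π·0.0742·37.0) = 0.05797 m·K/W
  R'_nickel alloy = ln(0.0953/0.0742)/(2πk) = 0.2503/(2π·13.9) = 0.002866 m·K/W
  R'_diatomaceous earth = ln(0.150/0.0953)/(2πk) = 0.4536/(2π·0.107) = 0.6747 m·K/W
  R'_vermiculite board = ln(0.174/0.150)/(2πk) = 0.1484/(2π·0.0590) = 0.4004 m·K/W
  R'_conv,out = 1/(2πr h) = 1/(2π·0.174·24.7) = 0.03703 m·K/W
ΣR = 0.05797 + 0.002866 + 0.6747 + 0.4004 + 0.03703 = 1.173 m·K/W
Q' = ΔT/ΣR = (721 K − 298.1 K)/1.173 = 361 W/m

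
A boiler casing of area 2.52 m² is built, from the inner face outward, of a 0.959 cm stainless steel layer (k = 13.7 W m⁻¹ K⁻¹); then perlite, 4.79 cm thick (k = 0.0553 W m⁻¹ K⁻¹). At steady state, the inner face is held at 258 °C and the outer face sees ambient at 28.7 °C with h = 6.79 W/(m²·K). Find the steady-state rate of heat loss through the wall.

Q = 570 W

Resistance network (inner→outer):
  R_stainless steel = L/(kA) = 0.00959/(13.7·2.52) = 2.778×10^-4 K/W
  R_perlite = L/(kA) = 0.0479/(0.0553·2.52) = 0.3437 K/W
  R_conv,out = 1/(hA) = 1/(6.79·2.52) = 0.05844 K/W
ΣR = 2.778×10^-4 + 0.3437 + 0.05844 = 0.4024 K/W
Q = ΔT/ΣR = (258 °C − 28.7 °C)/0.4024 = 570 W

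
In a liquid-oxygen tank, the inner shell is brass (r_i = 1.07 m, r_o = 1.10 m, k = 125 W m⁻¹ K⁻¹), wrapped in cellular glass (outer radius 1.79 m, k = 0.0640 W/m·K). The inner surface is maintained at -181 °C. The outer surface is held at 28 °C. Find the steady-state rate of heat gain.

Q = 480 W

Resistance network (inner→outer):
  R_brass = (1/1.07 − 1/1.10)/(4πk) = 0.02549/(4π·125) = 1.623×10^-5 K/W
  R_cellular glass = (1/1.10 − 1/1.79)/(4πk) = 0.3504/(4π·0.0640) = 0.4357 K/W
ΣR = 1.623×10^-5 + 0.4357 = 0.4357 K/W
Q = ΔT/ΣR = (-181 °C − 28 °C)/0.4357 = -480 W
(Negative Q ⇒ heat flows inward; heat gain = 480 W.)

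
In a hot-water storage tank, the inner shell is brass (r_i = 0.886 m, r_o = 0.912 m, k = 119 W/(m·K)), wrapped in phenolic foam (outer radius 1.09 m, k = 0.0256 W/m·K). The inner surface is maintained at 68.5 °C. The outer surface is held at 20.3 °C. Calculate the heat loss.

Resistance network (inner→outer):
  R_brass = (1/0.886 − 1/0.912)/(4πk) = 0.03218/(4π·119) = 2.152×10^-5 K/W
  R_phenolic foam = (1/0.912 − 1/1.09)/(4πk) = 0.1791/(4π·0.0256) = 0.5566 K/W
ΣR = 2.152×10^-5 + 0.5566 = 0.5566 K/W
Q = ΔT/ΣR = (68.5 °C − 20.3 °C)/0.5566 = 86.6 W

Q = 86.6 W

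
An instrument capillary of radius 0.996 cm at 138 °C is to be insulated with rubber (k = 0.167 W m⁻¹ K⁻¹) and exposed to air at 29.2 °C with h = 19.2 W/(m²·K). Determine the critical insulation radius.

For a cylinder, r_cr = k_ins/h = 0.167/19.2 = 0.00870 m = 0.870 cm

r_cr = 0.870 cm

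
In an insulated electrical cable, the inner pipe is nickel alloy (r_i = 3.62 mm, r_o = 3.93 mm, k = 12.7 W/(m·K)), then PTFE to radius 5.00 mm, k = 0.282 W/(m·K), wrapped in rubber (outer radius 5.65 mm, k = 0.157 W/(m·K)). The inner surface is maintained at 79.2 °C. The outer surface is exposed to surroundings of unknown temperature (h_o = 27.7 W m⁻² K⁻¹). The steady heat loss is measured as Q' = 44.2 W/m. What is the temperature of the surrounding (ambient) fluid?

Sum the resistances:
  R'_nickel alloy = ln(0.00393/0.00362)/(2πk) = 0.08217/(2π·12.7) = 0.001030 m·K/W
  R'_PTFE = ln(0.00500/0.00393)/(2πk) = 0.2408/(2π·0.282) = 0.1359 m·K/W
  R'_rubber = ln(0.00565/0.00500)/(2πk) = 0.1222/(2π·0.157) = 0.1239 m·K/W
  R'_conv,out = 1/(2πr h) = 1/(2π·0.00565·27.7) = 1.017 m·K/W
ΣR = 1.278 m·K/W
ΔT = Q'·ΣR = 44.2 × 1.278 = 56.49 K
Heat flows outward, so T_out = T_in − ΔT = 79.2 − 56.49 = 22.7 °C

T_out = 22.7 °C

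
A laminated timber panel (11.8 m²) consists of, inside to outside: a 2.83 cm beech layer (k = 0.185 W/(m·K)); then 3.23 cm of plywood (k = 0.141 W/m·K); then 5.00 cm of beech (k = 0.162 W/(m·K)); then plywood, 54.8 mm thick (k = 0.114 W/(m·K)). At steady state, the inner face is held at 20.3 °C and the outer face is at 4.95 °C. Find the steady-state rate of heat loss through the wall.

Treat each layer as a resistance in series:
  R_beech = L/(kA) = 0.0283/(0.185·11.8) = 0.01296 K/W
  R_plywood = L/(kA) = 0.0323/(0.141·11.8) = 0.01941 K/W
  R_beech = L/(kA) = 0.0500/(0.162·11.8) = 0.02616 K/W
  R_plywood = L/(kA) = 0.0548/(0.114·11.8) = 0.04074 K/W
ΣR = 0.01296 + 0.01941 + 0.02616 + 0.04074 = 0.09927 K/W
Q = ΔT/ΣR = (20.3 °C − 4.95 °C)/0.09927 = 155 W

Q = 155 W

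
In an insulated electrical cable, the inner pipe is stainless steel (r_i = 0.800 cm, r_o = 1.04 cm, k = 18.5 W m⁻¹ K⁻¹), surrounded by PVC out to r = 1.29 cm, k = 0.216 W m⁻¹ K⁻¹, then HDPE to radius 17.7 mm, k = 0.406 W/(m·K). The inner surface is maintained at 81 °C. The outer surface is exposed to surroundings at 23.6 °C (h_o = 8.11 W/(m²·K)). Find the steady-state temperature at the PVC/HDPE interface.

T = 74.4 °C

Treat each layer as a resistance in series:
  R'_stainless steel = ln(0.0104/0.00800)/(2πk) = 0.2624/(2π·18.5) = 0.002257 m·K/W
  R'_PVC = ln(0.0129/0.0104)/(2πk) = 0.2154/(2π·0.216) = 0.1587 m·K/W
  R'_HDPE = ln(0.0177/0.0129)/(2πk) = 0.3163/(2π·0.406) = 0.1240 m·K/W
  R'_conv,out = 1/(2πr h) = 1/(2π·0.0177·8.11) = 1.109 m·K/W
ΣR = 0.002257 + 0.1587 + 0.1240 + 1.109 = 1.394 m·K/W
Q' = ΔT/ΣR = (81 °C − 23.6 °C)/1.394 = 41.18 W/m
From the inner boundary to the PVC/HDPE interface, ΣR_partial = 0.1610 m·K/W.
T_interface = T_in − Q'·ΣR_partial = 81 °C − (41.18)(0.1610) = 74.4 °C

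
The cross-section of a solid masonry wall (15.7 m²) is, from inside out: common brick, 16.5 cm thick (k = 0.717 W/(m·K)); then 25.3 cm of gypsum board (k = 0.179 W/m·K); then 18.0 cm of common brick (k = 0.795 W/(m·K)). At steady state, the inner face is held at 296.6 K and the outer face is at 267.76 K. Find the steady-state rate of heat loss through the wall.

Treat each layer as a resistance in series:
  R_common brick = L/(kA) = 0.165/(0.717·15.7) = 0.01466 K/W
  R_gypsum board = L/(kA) = 0.253/(0.179·15.7) = 0.09003 K/W
  R_common brick = L/(kA) = 0.180/(0.795·15.7) = 0.01442 K/W
ΣR = 0.01466 + 0.09003 + 0.01442 = 0.1191 K/W
Q = ΔT/ΣR = (296.6 K − 267.76 K)/0.1191 = 242 W

Q = 242 W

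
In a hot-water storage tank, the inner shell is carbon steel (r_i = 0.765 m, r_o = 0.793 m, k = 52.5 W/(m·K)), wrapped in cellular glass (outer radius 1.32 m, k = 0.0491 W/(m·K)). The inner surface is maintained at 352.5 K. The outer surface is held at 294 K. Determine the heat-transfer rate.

Q = 71.7 W

Series thermal resistances, inner to outer:
  R_carbon steel = (1/0.765 − 1/0.793)/(4πk) = 0.04616/(4π·52.5) = 6.996×10^-5 K/W
  R_cellular glass = (1/0.793 − 1/1.32)/(4πk) = 0.5035/(4π·0.0491) = 0.8160 K/W
ΣR = 6.996×10^-5 + 0.8160 = 0.8161 K/W
Q = ΔT/ΣR = (352.5 K − 294 K)/0.8161 = 71.7 W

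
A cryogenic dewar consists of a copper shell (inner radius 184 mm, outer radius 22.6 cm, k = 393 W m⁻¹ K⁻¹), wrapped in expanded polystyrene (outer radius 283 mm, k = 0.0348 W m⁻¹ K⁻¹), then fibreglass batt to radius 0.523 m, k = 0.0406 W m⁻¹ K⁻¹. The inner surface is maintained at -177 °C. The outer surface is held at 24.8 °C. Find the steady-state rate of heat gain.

Q = 38.7 W

Series thermal resistances, inner to outer:
  R_copper = (1/0.184 − 1/0.226)/(4πk) = 1.010/(4π·393) = 2.045×10^-4 K/W
  R_expanded polystyrene = (1/0.226 − 1/0.283)/(4πk) = 0.8912/(4π·0.0348) = 2.038 K/W
  R_fibreglass batt = (1/0.283 − 1/0.523)/(4πk) = 1.622/(4π·0.0406) = 3.178 K/W
ΣR = 2.045×10^-4 + 2.038 + 3.178 = 5.216 K/W
Q = ΔT/ΣR = (-177 °C − 24.8 °C)/5.216 = -38.7 W
(Negative Q ⇒ heat flows inward; heat gain = 38.7 W.)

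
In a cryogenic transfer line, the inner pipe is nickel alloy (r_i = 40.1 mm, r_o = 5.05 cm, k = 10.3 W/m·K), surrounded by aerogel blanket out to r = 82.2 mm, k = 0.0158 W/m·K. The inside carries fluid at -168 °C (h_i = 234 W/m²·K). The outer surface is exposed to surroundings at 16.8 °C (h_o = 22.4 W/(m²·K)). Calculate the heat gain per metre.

Resistance network (inner→outer):
  R'_conv,in = 1/(2πr h) = 1/(2π·0.0401·234) = 0.01696 m·K/W
  R'_nickel alloy = ln(0.0505/0.0401)/(2πk) = 0.2306/(2π·10.3) = 0.003563 m·K/W
  R'_aerogel blanket = ln(0.0822/0.0505)/(2πk) = 0.4872/(2π·0.0158) = 4.907 m·K/W
  R'_conv,out = 1/(2πr h) = 1/(2π·0.0822·22.4) = 0.08644 m·K/W
ΣR = 0.01696 + 0.003563 + 4.907 + 0.08644 = 5.014 m·K/W
Q' = ΔT/ΣR = (-168 °C − 16.8 °C)/5.014 = -36.9 W/m
(Negative Q' ⇒ heat flows inward; heat gain = 36.9 W/m.)

Q' = 36.9 W/m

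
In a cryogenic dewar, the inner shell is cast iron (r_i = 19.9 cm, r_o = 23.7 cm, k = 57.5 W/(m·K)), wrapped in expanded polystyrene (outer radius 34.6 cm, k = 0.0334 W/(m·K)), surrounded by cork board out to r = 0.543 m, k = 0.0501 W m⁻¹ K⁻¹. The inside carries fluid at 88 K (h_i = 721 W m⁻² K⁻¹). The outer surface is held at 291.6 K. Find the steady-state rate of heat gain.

Treat each layer as a resistance in series:
  R_conv,in = 1/(4πr²h) = 1/(4π·0.199²·721) = 0.002787 K/W
  R_cast iron = (1/0.199 − 1/0.237)/(4πk) = 0.8057/(4π·57.5) = 0.001115 K/W
  R_expanded polystyrene = (1/0.237 − 1/0.346)/(4πk) = 1.329/(4π·0.0334) = 3.167 K/W
  R_cork board = (1/0.346 − 1/0.543)/(4πk) = 1.049/(4π·0.0501) = 1.665 K/W
ΣR = 0.002787 + 0.001115 + 3.167 + 1.665 = 4.836 K/W
Q = ΔT/ΣR = (88 K − 291.6 K)/4.836 = -42.1 W
(Negative Q ⇒ heat flows inward; heat gain = 42.1 W.)

Q = 42.1 W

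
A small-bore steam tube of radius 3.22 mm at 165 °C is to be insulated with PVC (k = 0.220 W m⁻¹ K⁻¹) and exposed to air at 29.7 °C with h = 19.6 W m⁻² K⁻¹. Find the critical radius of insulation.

For a cylinder, r_cr = k_ins/h = 0.220/19.6 = 0.0112 m = 1.12 cm

r_cr = 1.12 cm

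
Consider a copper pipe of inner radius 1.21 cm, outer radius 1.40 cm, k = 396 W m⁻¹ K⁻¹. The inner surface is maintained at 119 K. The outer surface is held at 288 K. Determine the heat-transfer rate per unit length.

Q' = 2πk·ΔT/ln(r₂/r₁) = 2π × 396 × 169 / ln(0.0140/0.0121) = 2.88×10^6 W/m

Q' = 2880 kW/m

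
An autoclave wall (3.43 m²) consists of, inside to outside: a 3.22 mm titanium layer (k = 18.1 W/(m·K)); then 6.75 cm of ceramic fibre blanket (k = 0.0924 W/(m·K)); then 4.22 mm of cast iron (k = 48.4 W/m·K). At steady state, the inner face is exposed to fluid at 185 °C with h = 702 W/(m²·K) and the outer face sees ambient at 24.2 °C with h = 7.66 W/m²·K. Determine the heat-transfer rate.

Resistance network (inner→outer):
  R_conv,in = 1/(hA) = 1/(702·3.43) = 4.153×10^-4 K/W
  R_titanium = L/(kA) = 0.00322/(18.1·3.43) = 5.187×10^-5 K/W
  R_ceramic fibre blanket = L/(kA) = 0.0675/(0.0924·3.43) = 0.2130 K/W
  R_cast iron = L/(kA) = 0.00422/(48.4·3.43) = 2.542×10^-5 K/W
  R_conv,out = 1/(hA) = 1/(7.66·3.43) = 0.03806 K/W
ΣR = 4.153×10^-4 + 5.187×10^-5 + 0.2130 + 2.542×10^-5 + 0.03806 = 0.2516 K/W
Q = ΔT/ΣR = (185 °C − 24.2 °C)/0.2516 = 639 W

Q = 639 W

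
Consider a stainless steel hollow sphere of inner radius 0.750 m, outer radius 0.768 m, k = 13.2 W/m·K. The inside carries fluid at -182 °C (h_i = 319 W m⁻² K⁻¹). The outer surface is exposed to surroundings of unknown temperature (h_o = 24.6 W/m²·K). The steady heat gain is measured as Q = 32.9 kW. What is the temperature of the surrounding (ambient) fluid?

T_out = 19.2 °C

Series resistances:
  R_conv,in = 1/(4πr²h) = 1/(4π·0.750²·319) = 4.435×10^-4 K/W
  R_stainless steel = (1/0.750 − 1/0.768)/(4πk) = 0.03125/(4π·13.2) = 1.884×10^-4 K/W
  R_conv,out = 1/(4πr²h) = 1/(4π·0.768²·24.6) = 0.005484 K/W
ΣR = 0.006116 K/W
ΔT = Q·ΣR = 32900 × 0.006116 = 201.2 K
Heat flows inward, so T_out = T_in + ΔT = -182 + 201.2 = 19.2 °C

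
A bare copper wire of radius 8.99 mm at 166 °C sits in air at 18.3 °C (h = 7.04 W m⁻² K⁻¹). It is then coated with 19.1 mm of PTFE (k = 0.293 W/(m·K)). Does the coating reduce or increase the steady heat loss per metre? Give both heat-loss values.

Critical radius for a cylinder: r_cr = k/h = 0.0416 m = 4.16 cm.
Outer radius after coating: r₂ = 0.00899 + 0.0191 = 0.02809 m.
Since r₁ < r_cr and r₂ ≤ r_cr, the coating moves toward the maximum at r_cr — heat loss rises.
Bare: R = 1/(2πr₁h) = 2.515 m·K/W; Q = 147.7/2.515 = 58.7 W/m.
Coated: R = R_cond + R_conv = 1.424 m·K/W; Q = 147.7/1.424 = 104 W/m.

increases: 58.7 → 104 W/m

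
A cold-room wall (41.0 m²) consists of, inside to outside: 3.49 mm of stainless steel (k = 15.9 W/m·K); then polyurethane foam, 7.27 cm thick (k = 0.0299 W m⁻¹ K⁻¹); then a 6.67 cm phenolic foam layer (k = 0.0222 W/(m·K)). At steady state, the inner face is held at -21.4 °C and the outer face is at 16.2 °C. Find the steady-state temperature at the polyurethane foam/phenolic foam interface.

Resistance network (inner→outer):
  R_stainless steel = L/(kA) = 0.00349/(15.9·41.0) = 5.354×10^-6 K/W
  R_polyurethane foam = L/(kA) = 0.0727/(0.0299·41.0) = 0.05930 K/W
  R_phenolic foam = L/(kA) = 0.0667/(0.0222·41.0) = 0.07328 K/W
ΣR = 5.354×10^-6 + 0.05930 + 0.07328 = 0.1326 K/W
Q = ΔT/ΣR = (-21.4 °C − 16.2 °C)/0.1326 = -283.6 W
From the inner boundary to the polyurethane foam/phenolic foam interface, ΣR_partial = 0.05931 K/W.
T_interface = T_in − Q·ΣR_partial = -21.4 °C − (-283.6)(0.05931) = -4.58 °C

T = -4.58 °C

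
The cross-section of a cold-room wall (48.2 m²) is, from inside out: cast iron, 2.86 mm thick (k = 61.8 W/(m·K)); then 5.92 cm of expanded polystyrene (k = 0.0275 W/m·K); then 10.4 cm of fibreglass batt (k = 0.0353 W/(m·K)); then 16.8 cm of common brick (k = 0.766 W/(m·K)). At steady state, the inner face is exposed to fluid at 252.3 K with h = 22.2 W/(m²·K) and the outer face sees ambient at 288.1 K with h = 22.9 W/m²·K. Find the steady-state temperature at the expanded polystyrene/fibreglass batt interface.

T = 266.85 K

Resistance network (inner→outer):
  R_conv,in = 1/(hA) = 1/(22.2·48.2) = 9.345×10^-4 K/W
  R_cast iron = L/(kA) = 0.00286/(61.8·48.2) = 9.601×10^-7 K/W
  R_expanded polystyrene = L/(kA) = 0.0592/(0.0275·48.2) = 0.04466 K/W
  R_fibreglass batt = L/(kA) = 0.104/(0.0353·48.2) = 0.06112 K/W
  R_common brick = L/(kA) = 0.168/(0.766·48.2) = 0.004550 K/W
  R_conv,out = 1/(hA) = 1/(22.9·48.2) = 9.060×10^-4 K/W
ΣR = 9.345×10^-4 + 9.601×10^-7 + 0.04466 + 0.06112 + 0.004550 + 9.060×10^-4 = 0.1122 K/W
Q = ΔT/ΣR = (252.3 K − 288.1 K)/0.1122 = -319.1 W
From the inner boundary to the expanded polystyrene/fibreglass batt interface, ΣR_partial = 0.04560 K/W.
T_interface = T_in − Q·ΣR_partial = 252.3 K − (-319.1)(0.04560) = 266.85 K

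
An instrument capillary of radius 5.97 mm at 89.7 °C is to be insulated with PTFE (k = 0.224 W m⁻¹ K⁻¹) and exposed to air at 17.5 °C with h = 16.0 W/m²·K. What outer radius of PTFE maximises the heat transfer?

r_cr = 1.40 cm

For a cylinder, r_cr = k_ins/h = 0.224/16.0 = 0.0140 m = 1.40 cm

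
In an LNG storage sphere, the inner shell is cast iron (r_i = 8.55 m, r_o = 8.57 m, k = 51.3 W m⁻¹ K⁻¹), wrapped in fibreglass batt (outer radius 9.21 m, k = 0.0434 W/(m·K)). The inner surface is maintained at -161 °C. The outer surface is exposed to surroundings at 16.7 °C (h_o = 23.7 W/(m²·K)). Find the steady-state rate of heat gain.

Q = 11900 W

Treat each layer as a resistance in series:
  R_cast iron = (1/8.55 − 1/8.57)/(4πk) = 2.729×10^-4/(4π·51.3) = 4.234×10^-7 K/W
  R_fibreglass batt = (1/8.57 − 1/9.21)/(4πk) = 0.008108/(4π·0.0434) = 0.01487 K/W
  R_conv,out = 1/(4πr²h) = 1/(4π·9.21²·23.7) = 3.958×10^-5 K/W
ΣR = 4.234×10^-7 + 0.01487 + 3.958×10^-5 = 0.01491 K/W
Q = ΔT/ΣR = (-161 °C − 16.7 °C)/0.01491 = -11900 W
(Negative Q ⇒ heat flows inward; heat gain = 11900 W.)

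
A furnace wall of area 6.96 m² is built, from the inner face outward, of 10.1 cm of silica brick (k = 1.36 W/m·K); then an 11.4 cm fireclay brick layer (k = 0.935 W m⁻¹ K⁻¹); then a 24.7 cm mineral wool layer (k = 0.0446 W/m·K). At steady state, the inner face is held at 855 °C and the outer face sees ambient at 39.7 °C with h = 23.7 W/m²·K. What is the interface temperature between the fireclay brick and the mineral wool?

T = 827 °C

Series thermal resistances, inner to outer:
  R_silica brick = L/(kA) = 0.101/(1.36·6.96) = 0.01067 K/W
  R_fireclay brick = L/(kA) = 0.114/(0.935·6.96) = 0.01752 K/W
  R_mineral wool = L/(kA) = 0.247/(0.0446·6.96) = 0.7957 K/W
  R_conv,out = 1/(hA) = 1/(23.7·6.96) = 0.006062 K/W
ΣR = 0.01067 + 0.01752 + 0.7957 + 0.006062 = 0.8300 K/W
Q = ΔT/ΣR = (855 °C − 39.7 °C)/0.8300 = 982.3 W
From the inner boundary to the fireclay brick/mineral wool interface, ΣR_partial = 0.02819 K/W.
T_interface = T_in − Q·ΣR_partial = 855 °C − (982.3)(0.02819) = 827 °C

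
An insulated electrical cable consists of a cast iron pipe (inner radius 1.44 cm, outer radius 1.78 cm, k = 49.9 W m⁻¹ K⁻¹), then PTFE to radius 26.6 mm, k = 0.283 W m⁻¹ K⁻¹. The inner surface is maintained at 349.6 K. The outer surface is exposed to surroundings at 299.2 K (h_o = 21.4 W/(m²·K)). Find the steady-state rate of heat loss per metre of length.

Q' = 99.6 W/m

Resistance network (inner→outer):
  R'_cast iron = ln(0.0178/0.0144)/(2πk) = 0.2120/(2π·49.9) = 6.761×10^-4 m·K/W
  R'_PTFE = ln(0.0266/0.0178)/(2πk) = 0.4017/(2π·0.283) = 0.2259 m·K/W
  R'_conv,out = 1/(2πr h) = 1/(2π·0.0266·21.4) = 0.2796 m·K/W
ΣR = 6.761×10^-4 + 0.2259 + 0.2796 = 0.5062 m·K/W
Q' = ΔT/ΣR = (349.6 K − 299.2 K)/0.5062 = 99.6 W/m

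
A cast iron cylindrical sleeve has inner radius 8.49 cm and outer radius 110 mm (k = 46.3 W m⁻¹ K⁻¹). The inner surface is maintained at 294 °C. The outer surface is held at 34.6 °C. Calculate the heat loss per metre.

Q' = 2πk·ΔT/ln(r₂/r₁) = 2π × 46.3 × 259.4 / ln(0.110/0.0849) = 2.91×10^5 W/m

Q' = 291 kW/m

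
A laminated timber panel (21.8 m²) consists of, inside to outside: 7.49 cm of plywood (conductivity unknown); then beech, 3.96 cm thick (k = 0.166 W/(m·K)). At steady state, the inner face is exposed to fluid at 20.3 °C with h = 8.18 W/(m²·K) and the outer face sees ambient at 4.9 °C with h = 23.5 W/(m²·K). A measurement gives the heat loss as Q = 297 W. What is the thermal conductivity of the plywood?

ΣR = ΔT/Q = |20.3 − 4.9|/297 = 0.05185 K/W
Known resistances:
  R_conv,in = 1/(hA) = 1/(8.18·21.8) = 0.005608 K/W
  R_beech = L/(kA) = 0.0396/(0.166·21.8) = 0.01094 K/W
  R_conv,out = 1/(hA) = 1/(23.5·21.8) = 0.001952 K/W
R_plywood = ΣR − ΣR_known = 0.05185 − 0.01850 = 0.03335 K/W
L/(kA) = 0.03335 ⇒ k = 0.0749/(0.03335·21.8) = 0.103 W/m·K

k = 0.103 W/m·K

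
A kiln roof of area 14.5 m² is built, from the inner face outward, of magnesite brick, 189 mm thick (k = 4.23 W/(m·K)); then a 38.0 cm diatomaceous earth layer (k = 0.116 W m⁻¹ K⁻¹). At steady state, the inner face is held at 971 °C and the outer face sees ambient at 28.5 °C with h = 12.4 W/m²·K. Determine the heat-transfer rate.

Q = 4.02 kW

Treat each layer as a resistance in series:
  R_magnesite brick = L/(kA) = 0.189/(4.23·14.5) = 0.003081 K/W
  R_diatomaceous earth = L/(kA) = 0.380/(0.116·14.5) = 0.2259 K/W
  R_conv,out = 1/(hA) = 1/(12.4·14.5) = 0.005562 K/W
ΣR = 0.003081 + 0.2259 + 0.005562 = 0.2345 K/W
Q = ΔT/ΣR = (971 °C − 28.5 °C)/0.2345 = 4020 W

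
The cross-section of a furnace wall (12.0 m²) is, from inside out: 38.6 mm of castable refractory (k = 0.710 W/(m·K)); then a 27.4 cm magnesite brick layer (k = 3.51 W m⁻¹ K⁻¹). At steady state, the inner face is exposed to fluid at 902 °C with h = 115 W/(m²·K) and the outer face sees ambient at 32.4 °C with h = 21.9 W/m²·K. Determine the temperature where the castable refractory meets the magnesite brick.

T = 608 °C

Series thermal resistances, inner to outer:
  R_conv,in = 1/(hA) = 1/(115·12.0) = 7.246×10^-4 K/W
  R_castable refractory = L/(kA) = 0.0386/(0.710·12.0) = 0.004531 K/W
  R_magnesite brick = L/(kA) = 0.274/(3.51·12.0) = 0.006505 K/W
  R_conv,out = 1/(hA) = 1/(21.9·12.0) = 0.003805 K/W
ΣR = 7.246×10^-4 + 0.004531 + 0.006505 + 0.003805 = 0.01557 K/W
Q = ΔT/ΣR = (902 °C − 32.4 °C)/0.01557 = 55850 W
From the inner boundary to the castable refractory/magnesite brick interface, ΣR_partial = 0.005256 K/W.
T_interface = T_in − Q·ΣR_partial = 902 °C − (55850)(0.005256) = 608 °C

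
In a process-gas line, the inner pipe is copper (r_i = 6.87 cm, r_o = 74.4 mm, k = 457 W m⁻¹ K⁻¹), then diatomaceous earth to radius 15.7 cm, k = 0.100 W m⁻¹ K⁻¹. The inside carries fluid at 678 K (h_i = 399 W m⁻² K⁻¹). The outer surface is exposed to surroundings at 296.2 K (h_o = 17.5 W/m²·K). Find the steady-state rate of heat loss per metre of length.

Q' = 305 W/m

Resistance network (inner→outer):
  R'_conv,in = 1/(2πr h) = 1/(2π·0.0687·399) = 0.005806 m·K/W
  R'_copper = ln(0.0744/0.0687)/(2πk) = 0.07971/(2π·457) = 2.776×10^-5 m·K/W
  R'_diatomaceous earth = ln(0.157/0.0744)/(2πk) = 0.7468/(2π·0.100) = 1.189 m·K/W
  R'_conv,out = 1/(2πr h) = 1/(2π·0.157·17.5) = 0.05793 m·K/W
ΣR = 0.005806 + 2.776×10^-5 + 1.189 + 0.05793 = 1.253 m·K/W
Q' = ΔT/ΣR = (678 K − 296.2 K)/1.253 = 305 W/m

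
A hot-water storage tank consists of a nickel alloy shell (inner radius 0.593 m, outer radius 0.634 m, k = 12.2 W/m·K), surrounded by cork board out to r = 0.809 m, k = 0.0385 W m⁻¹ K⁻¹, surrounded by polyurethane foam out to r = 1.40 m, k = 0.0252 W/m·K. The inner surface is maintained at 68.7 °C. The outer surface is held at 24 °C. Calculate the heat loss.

Series thermal resistances, inner to outer:
  R_nickel alloy = (1/0.593 − 1/0.634)/(4πk) = 0.1091/(4π·12.2) = 7.113×10^-4 K/W
  R_cork board = (1/0.634 − 1/0.809)/(4πk) = 0.3412/(4π·0.0385) = 0.7052 K/W
  R_polyurethane foam = (1/0.809 − 1/1.40)/(4πk) = 0.5218/(4π·0.0252) = 1.648 K/W
ΣR = 7.113×10^-4 + 0.7052 + 1.648 = 2.354 K/W
Q = ΔT/ΣR = (68.7 °C − 24 °C)/2.354 = 19.0 W

Q = 19.0 W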